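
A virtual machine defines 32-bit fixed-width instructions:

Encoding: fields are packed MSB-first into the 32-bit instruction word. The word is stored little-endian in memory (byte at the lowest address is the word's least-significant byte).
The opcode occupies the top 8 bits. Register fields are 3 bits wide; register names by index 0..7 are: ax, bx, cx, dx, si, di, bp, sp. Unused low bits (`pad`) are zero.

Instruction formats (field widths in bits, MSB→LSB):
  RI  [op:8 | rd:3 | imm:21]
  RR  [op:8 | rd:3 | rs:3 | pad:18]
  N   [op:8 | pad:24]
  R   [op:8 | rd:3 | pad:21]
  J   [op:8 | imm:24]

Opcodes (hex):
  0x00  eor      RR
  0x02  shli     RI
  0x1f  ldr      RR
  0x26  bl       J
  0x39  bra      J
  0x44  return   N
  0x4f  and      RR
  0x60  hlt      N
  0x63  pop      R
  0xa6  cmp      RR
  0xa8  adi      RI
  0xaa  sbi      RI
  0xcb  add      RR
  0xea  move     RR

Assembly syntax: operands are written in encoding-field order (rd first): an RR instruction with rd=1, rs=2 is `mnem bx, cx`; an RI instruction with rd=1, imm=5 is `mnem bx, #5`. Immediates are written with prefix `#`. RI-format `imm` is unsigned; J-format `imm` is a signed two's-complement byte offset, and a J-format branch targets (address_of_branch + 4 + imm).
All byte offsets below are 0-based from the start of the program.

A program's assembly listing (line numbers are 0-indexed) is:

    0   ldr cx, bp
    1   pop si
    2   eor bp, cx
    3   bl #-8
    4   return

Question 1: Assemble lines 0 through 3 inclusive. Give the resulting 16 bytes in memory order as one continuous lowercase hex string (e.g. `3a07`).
L0: ldr op=0x1f:8|rd=2:3|rs=6:3|pad=0:18 ⇒ 0x1f580000 ⇒ little 00 00 58 1f
L1: pop op=0x63:8|rd=4:3|pad=0:21 ⇒ 0x63800000 ⇒ little 00 00 80 63
L2: eor op=0x0:8|rd=6:3|rs=2:3|pad=0:18 ⇒ 0x00c80000 ⇒ little 00 00 c8 00
L3: bl op=0x26:8|imm=-8:24 ⇒ 0x26fffff8 ⇒ little f8 ff ff 26

0000581f000080630000c800f8ffff26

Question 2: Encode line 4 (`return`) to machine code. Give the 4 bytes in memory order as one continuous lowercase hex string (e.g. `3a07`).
line 4 (return): pack op=0x44:8|pad=0:24 = 0x44000000; little→ 00 00 00 44

00000044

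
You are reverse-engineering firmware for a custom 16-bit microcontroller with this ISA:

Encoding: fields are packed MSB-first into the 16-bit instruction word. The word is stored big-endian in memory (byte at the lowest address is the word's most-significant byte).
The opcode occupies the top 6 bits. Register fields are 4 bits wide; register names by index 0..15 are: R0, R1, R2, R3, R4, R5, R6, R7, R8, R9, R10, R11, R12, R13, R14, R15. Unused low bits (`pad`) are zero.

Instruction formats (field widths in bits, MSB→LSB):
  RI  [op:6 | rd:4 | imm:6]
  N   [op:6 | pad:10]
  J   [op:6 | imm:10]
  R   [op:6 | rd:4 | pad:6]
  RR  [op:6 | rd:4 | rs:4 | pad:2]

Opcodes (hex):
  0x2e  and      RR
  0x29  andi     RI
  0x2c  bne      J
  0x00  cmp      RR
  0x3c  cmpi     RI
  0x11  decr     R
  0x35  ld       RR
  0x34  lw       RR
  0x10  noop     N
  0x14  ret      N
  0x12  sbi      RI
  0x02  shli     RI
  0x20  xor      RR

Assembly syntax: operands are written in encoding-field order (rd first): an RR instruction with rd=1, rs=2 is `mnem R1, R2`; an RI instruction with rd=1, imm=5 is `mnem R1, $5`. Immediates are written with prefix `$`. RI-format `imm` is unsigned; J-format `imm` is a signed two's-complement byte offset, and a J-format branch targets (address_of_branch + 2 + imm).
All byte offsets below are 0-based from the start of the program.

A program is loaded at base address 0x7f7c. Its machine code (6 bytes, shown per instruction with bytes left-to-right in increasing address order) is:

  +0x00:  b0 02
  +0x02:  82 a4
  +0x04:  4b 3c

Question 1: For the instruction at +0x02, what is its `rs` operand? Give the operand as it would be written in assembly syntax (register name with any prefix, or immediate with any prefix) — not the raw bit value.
[02] 82 a4 → 0x82a4
  op=0x82a4>>10=0x20 ⇒ xor (RR)
  [9:6] rd=10 = R10
  [5:2] rs=9 = R9

R9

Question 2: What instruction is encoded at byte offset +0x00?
@+00  big-endian(b0 02) = 0xb002
  top 6b → 0x2c → bne [J]
  imm: (w>>0)&0x3ff=0x2 → $2

bne $2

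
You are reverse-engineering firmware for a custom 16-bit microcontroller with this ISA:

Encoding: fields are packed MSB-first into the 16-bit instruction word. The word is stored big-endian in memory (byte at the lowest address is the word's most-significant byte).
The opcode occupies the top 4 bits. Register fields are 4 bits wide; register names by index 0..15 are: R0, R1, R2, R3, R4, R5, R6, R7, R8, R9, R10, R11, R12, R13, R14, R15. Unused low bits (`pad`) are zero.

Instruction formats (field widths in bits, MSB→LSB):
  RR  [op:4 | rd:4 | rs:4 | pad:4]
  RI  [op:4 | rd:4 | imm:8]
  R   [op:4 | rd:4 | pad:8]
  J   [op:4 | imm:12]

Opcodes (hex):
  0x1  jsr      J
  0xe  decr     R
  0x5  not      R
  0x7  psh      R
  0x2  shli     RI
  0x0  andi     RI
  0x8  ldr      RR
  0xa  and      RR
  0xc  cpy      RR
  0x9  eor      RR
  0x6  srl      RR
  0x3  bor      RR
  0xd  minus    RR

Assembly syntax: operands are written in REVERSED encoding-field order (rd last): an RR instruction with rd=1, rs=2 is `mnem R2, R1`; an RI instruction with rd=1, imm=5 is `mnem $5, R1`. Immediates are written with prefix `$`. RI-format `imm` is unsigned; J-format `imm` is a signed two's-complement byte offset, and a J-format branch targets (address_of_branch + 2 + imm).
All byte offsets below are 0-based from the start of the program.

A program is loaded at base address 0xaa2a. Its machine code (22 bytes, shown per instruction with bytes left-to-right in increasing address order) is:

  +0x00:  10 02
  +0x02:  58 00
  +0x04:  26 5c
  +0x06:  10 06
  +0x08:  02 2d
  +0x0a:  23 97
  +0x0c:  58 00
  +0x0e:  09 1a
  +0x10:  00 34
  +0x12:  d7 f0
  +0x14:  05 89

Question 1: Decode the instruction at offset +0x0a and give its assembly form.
shli $151, R3

+0x0a: 23 97 ⇒ word 0x2397 (big)
  opcode bits[15:12]=0x2: shli/RI
  [11:8] rd=3 = R3
  [7:0] imm=151 = $151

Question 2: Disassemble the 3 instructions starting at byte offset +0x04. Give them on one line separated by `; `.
@+04  big-endian(26 5c) = 0x265c
  top 4b → 0x2 → shli [RI]
  rd@[11:8]=0x6 ⇒ R6
  imm@[7:0]=0x5c ⇒ $92
@+06  big-endian(10 06) = 0x1006
  top 4b → 0x1 → jsr [J]
  imm@[11:0]=0x6 ⇒ $6
@+08  big-endian(02 2d) = 0x022d
  top 4b → 0x0 → andi [RI]
  rd@[11:8]=0x2 ⇒ R2
  imm@[7:0]=0x2d ⇒ $45

shli $92, R6; jsr $6; andi $45, R2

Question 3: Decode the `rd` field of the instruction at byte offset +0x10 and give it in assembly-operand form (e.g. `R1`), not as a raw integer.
R0

+0x10: 00 34 ⇒ word 0x0034 (big)
  op=0x0034>>12=0x0 ⇒ andi (RI)
  [11:8] rd=0 = R0
  [7:0] imm=52 = $52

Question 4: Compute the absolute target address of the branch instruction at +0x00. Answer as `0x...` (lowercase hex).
0xaa2e

off 0x00: read 10 02 as big → 0x1002
  top 4b → 0x1 → jsr [J]
  [11:0] imm=2 = $2
  target = base 0xaa2a + off 0x00 + 2 + imm 2 = 0xaa2e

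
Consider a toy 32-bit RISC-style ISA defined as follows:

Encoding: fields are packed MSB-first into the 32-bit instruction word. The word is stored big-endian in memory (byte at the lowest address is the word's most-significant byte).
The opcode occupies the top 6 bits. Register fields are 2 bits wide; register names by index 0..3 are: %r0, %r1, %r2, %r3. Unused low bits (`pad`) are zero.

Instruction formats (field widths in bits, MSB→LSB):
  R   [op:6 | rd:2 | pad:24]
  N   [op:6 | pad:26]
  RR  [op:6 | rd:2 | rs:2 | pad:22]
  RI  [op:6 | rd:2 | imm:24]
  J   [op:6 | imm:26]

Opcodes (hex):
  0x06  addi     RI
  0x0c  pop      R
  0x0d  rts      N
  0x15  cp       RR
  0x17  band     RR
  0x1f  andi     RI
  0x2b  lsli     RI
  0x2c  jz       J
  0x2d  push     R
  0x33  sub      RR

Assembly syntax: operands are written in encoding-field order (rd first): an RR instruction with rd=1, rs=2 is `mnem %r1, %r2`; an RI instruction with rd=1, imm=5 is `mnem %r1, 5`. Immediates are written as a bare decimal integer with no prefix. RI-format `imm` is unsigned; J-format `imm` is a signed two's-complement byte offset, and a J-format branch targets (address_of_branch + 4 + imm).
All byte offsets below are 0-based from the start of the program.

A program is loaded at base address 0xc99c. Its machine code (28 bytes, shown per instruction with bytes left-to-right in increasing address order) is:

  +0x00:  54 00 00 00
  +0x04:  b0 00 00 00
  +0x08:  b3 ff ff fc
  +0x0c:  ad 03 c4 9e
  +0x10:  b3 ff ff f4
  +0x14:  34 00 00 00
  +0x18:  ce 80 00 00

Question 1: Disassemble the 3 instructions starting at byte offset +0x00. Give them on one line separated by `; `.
cp %r0, %r0; jz 0; jz -4

[00] 54 00 00 00 → 0x54000000
  opcode bits[31:26]=0x15: cp/RR
  rd: (w>>24)&0x3=0x0 → %r0
  rs: (w>>22)&0x3=0x0 → %r0
[04] b0 00 00 00 → 0xb0000000
  opcode bits[31:26]=0x2c: jz/J
  imm: (w>>0)&0x3ffffff=0x0 → 0
[08] b3 ff ff fc → 0xb3fffffc
  opcode bits[31:26]=0x2c: jz/J
  imm: (w>>0)&0x3ffffff=0x3fffffc (s26→-4) → -4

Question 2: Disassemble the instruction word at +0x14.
rts

off 0x14: read 34 00 00 00 as big → 0x34000000
  op=0x34000000>>26=0xd ⇒ rts (N)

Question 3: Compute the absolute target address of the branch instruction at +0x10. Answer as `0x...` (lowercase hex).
+0x10: b3 ff ff f4 ⇒ word 0xb3fffff4 (big)
  top 6b → 0x2c → jz [J]
  imm: (w>>0)&0x3ffffff=0x3fffff4 (s26→-12) → -12
  target = base 0xc99c + off 0x10 + 4 + imm -12 = 0xc9a4

0xc9a4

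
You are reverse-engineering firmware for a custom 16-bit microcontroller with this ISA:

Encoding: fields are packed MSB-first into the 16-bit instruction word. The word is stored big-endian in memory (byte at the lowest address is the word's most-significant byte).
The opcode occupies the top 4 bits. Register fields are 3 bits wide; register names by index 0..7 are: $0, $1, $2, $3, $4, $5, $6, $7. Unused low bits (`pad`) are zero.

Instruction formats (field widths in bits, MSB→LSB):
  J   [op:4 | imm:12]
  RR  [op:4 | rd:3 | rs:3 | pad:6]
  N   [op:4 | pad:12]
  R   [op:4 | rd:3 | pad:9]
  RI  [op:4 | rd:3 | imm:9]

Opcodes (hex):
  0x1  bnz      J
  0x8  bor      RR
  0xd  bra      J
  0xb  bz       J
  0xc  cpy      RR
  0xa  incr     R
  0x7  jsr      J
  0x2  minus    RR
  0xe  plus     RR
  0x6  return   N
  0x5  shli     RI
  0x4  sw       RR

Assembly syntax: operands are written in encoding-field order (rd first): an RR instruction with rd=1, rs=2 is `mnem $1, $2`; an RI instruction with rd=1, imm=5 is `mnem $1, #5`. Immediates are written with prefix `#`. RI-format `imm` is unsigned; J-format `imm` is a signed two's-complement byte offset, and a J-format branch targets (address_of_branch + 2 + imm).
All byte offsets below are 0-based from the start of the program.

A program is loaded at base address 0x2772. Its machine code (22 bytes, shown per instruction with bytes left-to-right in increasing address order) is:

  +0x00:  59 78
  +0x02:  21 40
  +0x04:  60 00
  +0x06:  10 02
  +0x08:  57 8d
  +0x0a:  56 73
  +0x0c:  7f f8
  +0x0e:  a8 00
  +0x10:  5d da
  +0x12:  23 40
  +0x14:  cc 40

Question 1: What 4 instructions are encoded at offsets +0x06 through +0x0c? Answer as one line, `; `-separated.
bnz #2; shli $3, #397; shli $3, #115; jsr #-8

@+06  big-endian(10 02) = 0x1002
  op=0x1002>>12=0x1 ⇒ bnz (J)
  imm@[11:0]=0x2 ⇒ #2
@+08  big-endian(57 8d) = 0x578d
  op=0x578d>>12=0x5 ⇒ shli (RI)
  rd@[11:9]=0x3 ⇒ $3
  imm@[8:0]=0x18d ⇒ #397
@+0a  big-endian(56 73) = 0x5673
  op=0x5673>>12=0x5 ⇒ shli (RI)
  rd@[11:9]=0x3 ⇒ $3
  imm@[8:0]=0x73 ⇒ #115
@+0c  big-endian(7f f8) = 0x7ff8
  op=0x7ff8>>12=0x7 ⇒ jsr (J)
  imm@[11:0]=0xff8 (s12→-8) ⇒ #-8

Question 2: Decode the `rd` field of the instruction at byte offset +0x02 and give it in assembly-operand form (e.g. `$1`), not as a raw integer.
@+02  big-endian(21 40) = 0x2140
  op=0x2140>>12=0x2 ⇒ minus (RR)
  rd: (w>>9)&0x7=0x0 → $0
  rs: (w>>6)&0x7=0x5 → $5

$0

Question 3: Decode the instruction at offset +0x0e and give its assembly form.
off 0x0e: read a8 00 as big → 0xa800
  top 4b → 0xa → incr [R]
  rd: (w>>9)&0x7=0x4 → $4

incr $4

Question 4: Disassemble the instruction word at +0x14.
cpy $6, $1

@+14  big-endian(cc 40) = 0xcc40
  op=0xcc40>>12=0xc ⇒ cpy (RR)
  [11:9] rd=6 = $6
  [8:6] rs=1 = $1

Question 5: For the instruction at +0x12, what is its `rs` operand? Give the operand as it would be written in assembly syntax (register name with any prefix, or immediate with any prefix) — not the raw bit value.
$5

+0x12: 23 40 ⇒ word 0x2340 (big)
  opcode bits[15:12]=0x2: minus/RR
  rd: (w>>9)&0x7=0x1 → $1
  rs: (w>>6)&0x7=0x5 → $5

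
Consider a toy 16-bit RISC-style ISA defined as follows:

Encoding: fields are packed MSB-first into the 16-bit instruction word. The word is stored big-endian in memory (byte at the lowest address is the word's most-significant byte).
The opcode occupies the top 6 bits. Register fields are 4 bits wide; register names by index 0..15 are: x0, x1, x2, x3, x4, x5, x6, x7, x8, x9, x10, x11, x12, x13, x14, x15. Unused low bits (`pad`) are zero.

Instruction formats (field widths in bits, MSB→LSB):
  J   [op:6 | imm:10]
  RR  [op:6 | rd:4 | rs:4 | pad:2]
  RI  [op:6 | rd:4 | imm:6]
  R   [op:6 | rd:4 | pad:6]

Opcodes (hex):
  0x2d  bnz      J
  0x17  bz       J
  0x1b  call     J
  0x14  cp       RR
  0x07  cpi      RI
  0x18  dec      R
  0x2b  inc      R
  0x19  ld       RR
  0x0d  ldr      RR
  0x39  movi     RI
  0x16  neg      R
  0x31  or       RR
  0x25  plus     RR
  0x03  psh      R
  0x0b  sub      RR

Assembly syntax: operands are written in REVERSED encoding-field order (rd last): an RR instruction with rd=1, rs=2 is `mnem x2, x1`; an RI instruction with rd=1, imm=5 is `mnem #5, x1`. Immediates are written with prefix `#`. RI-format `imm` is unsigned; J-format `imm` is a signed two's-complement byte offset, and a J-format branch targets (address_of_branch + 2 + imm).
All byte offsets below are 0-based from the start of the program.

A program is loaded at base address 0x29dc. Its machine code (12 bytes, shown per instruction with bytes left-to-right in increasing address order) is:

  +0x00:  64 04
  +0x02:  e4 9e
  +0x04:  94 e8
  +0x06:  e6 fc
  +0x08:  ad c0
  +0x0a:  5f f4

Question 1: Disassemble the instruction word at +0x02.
movi #30, x2

[02] e4 9e → 0xe49e
  opcode bits[15:10]=0x39: movi/RI
  rd: (w>>6)&0xf=0x2 → x2
  imm: (w>>0)&0x3f=0x1e → #30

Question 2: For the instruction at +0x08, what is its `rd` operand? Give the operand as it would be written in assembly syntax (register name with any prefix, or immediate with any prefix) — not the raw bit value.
x7

[08] ad c0 → 0xadc0
  top 6b → 0x2b → inc [R]
  rd@[9:6]=0x7 ⇒ x7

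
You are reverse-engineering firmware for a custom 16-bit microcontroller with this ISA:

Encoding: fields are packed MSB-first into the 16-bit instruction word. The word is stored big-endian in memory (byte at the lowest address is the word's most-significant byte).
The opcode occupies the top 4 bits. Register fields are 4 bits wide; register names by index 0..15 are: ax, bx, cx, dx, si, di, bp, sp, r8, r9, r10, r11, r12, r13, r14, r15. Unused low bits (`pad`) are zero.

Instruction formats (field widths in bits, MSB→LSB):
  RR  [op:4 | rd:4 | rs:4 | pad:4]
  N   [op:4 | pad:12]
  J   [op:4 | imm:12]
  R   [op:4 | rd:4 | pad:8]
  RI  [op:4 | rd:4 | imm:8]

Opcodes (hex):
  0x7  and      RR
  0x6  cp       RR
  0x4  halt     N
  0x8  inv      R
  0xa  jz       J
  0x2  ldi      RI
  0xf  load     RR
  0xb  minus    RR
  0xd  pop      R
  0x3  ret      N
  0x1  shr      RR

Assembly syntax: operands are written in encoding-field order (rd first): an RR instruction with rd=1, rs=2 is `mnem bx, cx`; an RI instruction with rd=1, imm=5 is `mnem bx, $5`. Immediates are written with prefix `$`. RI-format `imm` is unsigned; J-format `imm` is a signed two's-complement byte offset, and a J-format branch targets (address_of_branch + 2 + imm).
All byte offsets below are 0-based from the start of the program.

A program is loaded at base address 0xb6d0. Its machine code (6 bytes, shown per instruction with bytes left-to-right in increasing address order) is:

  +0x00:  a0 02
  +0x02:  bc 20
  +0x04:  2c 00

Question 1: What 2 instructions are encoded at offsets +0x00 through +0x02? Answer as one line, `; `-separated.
jz $2; minus r12, cx

+0x00: a0 02 ⇒ word 0xa002 (big)
  op=0xa002>>12=0xa ⇒ jz (J)
  [11:0] imm=2 = $2
+0x02: bc 20 ⇒ word 0xbc20 (big)
  op=0xbc20>>12=0xb ⇒ minus (RR)
  [11:8] rd=12 = r12
  [7:4] rs=2 = cx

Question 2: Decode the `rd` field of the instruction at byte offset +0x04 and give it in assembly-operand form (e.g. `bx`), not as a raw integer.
r12

+0x04: 2c 00 ⇒ word 0x2c00 (big)
  top 4b → 0x2 → ldi [RI]
  rd: (w>>8)&0xf=0xc → r12
  imm: (w>>0)&0xff=0x0 → $0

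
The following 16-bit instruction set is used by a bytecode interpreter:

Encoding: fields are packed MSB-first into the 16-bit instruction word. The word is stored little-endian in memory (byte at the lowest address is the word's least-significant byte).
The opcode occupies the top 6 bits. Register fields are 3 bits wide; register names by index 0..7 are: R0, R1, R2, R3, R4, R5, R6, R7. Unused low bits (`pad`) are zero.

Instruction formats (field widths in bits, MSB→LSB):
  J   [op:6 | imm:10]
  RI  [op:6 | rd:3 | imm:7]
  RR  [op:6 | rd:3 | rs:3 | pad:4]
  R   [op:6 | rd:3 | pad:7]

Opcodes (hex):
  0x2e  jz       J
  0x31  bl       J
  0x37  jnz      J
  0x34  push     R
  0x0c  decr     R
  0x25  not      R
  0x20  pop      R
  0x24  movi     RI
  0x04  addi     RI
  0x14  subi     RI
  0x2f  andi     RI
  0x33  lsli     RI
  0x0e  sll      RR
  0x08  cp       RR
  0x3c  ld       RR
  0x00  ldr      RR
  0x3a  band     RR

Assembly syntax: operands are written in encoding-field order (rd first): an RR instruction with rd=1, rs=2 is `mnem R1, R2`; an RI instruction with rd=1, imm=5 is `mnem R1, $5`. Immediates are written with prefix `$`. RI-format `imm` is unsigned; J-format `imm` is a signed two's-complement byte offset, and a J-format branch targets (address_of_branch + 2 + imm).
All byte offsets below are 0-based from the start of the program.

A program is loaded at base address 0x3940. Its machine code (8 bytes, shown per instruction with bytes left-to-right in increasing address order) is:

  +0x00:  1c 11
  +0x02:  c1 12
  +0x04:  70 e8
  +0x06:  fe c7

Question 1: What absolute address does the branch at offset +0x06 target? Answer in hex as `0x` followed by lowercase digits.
0x3946

off 0x06: read fe c7 as little → 0xc7fe
  top 6b → 0x31 → bl [J]
  [9:0] imm=1022 (s10→-2) = $-2
  target = base 0x3940 + off 0x06 + 2 + imm -2 = 0x3946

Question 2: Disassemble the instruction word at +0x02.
addi R5, $65

off 0x02: read c1 12 as little → 0x12c1
  opcode bits[15:10]=0x4: addi/RI
  rd@[9:7]=0x5 ⇒ R5
  imm@[6:0]=0x41 ⇒ $65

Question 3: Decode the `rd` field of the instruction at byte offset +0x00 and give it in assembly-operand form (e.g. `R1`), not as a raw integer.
+0x00: 1c 11 ⇒ word 0x111c (little)
  op=0x111c>>10=0x4 ⇒ addi (RI)
  [9:7] rd=2 = R2
  [6:0] imm=28 = $28

R2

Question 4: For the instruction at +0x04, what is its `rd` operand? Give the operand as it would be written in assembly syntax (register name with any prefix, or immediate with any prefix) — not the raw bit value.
R0

+0x04: 70 e8 ⇒ word 0xe870 (little)
  op=0xe870>>10=0x3a ⇒ band (RR)
  [9:7] rd=0 = R0
  [6:4] rs=7 = R7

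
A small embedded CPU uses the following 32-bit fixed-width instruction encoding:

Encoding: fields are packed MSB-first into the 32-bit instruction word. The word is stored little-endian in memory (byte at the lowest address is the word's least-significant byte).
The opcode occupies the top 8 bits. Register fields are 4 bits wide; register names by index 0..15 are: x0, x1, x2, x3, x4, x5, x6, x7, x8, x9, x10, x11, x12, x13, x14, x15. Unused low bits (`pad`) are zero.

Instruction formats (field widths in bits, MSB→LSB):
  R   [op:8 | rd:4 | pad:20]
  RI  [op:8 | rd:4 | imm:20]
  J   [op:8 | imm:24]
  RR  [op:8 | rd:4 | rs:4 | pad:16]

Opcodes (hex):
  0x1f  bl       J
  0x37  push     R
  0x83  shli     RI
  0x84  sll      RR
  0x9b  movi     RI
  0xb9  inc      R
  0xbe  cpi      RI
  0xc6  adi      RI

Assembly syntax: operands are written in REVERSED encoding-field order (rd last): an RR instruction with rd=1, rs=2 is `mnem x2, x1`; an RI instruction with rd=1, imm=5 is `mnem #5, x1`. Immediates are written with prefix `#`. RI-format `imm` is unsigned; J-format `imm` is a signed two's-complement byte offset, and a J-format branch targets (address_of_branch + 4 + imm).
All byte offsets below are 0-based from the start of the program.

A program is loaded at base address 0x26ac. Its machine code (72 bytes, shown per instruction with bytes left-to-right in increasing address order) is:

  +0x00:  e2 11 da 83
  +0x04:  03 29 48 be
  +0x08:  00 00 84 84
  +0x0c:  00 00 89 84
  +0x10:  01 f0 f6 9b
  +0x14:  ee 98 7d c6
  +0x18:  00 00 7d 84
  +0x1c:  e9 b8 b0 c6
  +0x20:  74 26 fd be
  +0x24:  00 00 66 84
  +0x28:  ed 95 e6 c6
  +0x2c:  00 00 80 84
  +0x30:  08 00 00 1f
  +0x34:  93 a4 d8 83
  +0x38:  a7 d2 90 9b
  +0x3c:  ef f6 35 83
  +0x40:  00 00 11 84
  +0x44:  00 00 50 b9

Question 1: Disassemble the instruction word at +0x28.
@+28  little-endian(ed 95 e6 c6) = 0xc6e695ed
  top 8b → 0xc6 → adi [RI]
  rd: (w>>20)&0xf=0xe → x14
  imm: (w>>0)&0xfffff=0x695ed → #431597

adi #431597, x14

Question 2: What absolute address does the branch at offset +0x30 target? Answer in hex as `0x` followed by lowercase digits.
0x26e8

+0x30: 08 00 00 1f ⇒ word 0x1f000008 (little)
  opcode bits[31:24]=0x1f: bl/J
  imm@[23:0]=0x8 ⇒ #8
  target = base 0x26ac + off 0x30 + 4 + imm 8 = 0x26e8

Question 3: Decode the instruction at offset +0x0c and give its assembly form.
@+0c  little-endian(00 00 89 84) = 0x84890000
  op=0x84890000>>24=0x84 ⇒ sll (RR)
  [23:20] rd=8 = x8
  [19:16] rs=9 = x9

sll x9, x8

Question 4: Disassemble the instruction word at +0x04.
cpi #534787, x4

off 0x04: read 03 29 48 be as little → 0xbe482903
  op=0xbe482903>>24=0xbe ⇒ cpi (RI)
  rd: (w>>20)&0xf=0x4 → x4
  imm: (w>>0)&0xfffff=0x82903 → #534787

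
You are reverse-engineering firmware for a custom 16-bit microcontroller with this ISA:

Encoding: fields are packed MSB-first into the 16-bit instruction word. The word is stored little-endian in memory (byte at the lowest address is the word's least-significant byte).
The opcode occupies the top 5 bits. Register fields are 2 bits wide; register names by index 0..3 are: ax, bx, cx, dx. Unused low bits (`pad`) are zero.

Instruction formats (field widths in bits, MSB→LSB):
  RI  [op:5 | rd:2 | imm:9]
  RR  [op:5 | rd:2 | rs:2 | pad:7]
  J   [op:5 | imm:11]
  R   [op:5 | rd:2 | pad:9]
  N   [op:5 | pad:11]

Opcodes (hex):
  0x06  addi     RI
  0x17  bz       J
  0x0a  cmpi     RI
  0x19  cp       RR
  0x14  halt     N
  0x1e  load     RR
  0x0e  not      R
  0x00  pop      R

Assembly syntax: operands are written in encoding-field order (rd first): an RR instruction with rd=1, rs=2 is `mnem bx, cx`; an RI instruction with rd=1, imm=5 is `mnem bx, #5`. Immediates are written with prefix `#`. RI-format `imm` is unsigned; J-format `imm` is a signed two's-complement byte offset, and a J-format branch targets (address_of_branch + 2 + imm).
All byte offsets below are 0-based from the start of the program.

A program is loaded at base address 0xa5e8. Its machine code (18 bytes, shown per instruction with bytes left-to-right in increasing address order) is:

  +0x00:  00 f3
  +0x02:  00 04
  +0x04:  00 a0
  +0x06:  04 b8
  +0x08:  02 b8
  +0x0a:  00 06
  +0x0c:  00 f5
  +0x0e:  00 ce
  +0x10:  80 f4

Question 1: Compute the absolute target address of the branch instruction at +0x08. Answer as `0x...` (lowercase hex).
@+08  little-endian(02 b8) = 0xb802
  op=0xb802>>11=0x17 ⇒ bz (J)
  [10:0] imm=2 = #2
  target = base 0xa5e8 + off 0x08 + 2 + imm 2 = 0xa5f4

0xa5f4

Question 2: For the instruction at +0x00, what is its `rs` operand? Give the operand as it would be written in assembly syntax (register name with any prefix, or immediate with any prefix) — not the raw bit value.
cx

@+00  little-endian(00 f3) = 0xf300
  opcode bits[15:11]=0x1e: load/RR
  [10:9] rd=1 = bx
  [8:7] rs=2 = cx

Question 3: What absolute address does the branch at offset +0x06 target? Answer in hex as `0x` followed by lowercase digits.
0xa5f4

off 0x06: read 04 b8 as little → 0xb804
  opcode bits[15:11]=0x17: bz/J
  [10:0] imm=4 = #4
  target = base 0xa5e8 + off 0x06 + 2 + imm 4 = 0xa5f4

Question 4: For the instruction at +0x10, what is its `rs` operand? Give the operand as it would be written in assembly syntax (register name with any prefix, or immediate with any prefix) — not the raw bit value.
bx

off 0x10: read 80 f4 as little → 0xf480
  op=0xf480>>11=0x1e ⇒ load (RR)
  rd: (w>>9)&0x3=0x2 → cx
  rs: (w>>7)&0x3=0x1 → bx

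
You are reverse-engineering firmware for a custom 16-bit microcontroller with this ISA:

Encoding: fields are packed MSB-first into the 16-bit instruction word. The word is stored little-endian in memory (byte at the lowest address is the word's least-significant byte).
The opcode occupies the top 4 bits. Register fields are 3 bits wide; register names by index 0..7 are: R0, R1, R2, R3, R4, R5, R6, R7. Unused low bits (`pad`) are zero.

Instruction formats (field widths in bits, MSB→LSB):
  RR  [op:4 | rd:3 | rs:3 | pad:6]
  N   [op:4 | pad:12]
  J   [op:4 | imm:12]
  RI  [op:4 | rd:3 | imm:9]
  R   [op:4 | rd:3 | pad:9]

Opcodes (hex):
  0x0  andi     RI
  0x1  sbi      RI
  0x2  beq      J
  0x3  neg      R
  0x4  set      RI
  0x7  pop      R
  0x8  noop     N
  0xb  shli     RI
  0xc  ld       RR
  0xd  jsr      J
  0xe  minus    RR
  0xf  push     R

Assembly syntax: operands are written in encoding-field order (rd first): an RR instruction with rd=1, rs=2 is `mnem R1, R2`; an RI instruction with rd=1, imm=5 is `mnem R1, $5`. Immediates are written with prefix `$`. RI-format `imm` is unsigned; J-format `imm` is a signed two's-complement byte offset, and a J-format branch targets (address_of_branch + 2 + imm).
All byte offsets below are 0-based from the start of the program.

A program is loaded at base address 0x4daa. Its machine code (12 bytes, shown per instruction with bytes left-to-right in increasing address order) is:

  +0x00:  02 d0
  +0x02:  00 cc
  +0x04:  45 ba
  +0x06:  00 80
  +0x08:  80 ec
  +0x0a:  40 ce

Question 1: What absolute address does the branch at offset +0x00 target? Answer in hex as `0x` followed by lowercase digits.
off 0x00: read 02 d0 as little → 0xd002
  op=0xd002>>12=0xd ⇒ jsr (J)
  imm@[11:0]=0x2 ⇒ $2
  target = base 0x4daa + off 0x00 + 2 + imm 2 = 0x4dae

0x4dae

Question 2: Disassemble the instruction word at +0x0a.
ld R7, R1

@+0a  little-endian(40 ce) = 0xce40
  opcode bits[15:12]=0xc: ld/RR
  [11:9] rd=7 = R7
  [8:6] rs=1 = R1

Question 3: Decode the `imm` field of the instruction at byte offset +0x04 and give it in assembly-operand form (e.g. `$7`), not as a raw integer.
+0x04: 45 ba ⇒ word 0xba45 (little)
  top 4b → 0xb → shli [RI]
  rd: (w>>9)&0x7=0x5 → R5
  imm: (w>>0)&0x1ff=0x45 → $69

$69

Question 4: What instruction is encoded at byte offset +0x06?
noop

off 0x06: read 00 80 as little → 0x8000
  op=0x8000>>12=0x8 ⇒ noop (N)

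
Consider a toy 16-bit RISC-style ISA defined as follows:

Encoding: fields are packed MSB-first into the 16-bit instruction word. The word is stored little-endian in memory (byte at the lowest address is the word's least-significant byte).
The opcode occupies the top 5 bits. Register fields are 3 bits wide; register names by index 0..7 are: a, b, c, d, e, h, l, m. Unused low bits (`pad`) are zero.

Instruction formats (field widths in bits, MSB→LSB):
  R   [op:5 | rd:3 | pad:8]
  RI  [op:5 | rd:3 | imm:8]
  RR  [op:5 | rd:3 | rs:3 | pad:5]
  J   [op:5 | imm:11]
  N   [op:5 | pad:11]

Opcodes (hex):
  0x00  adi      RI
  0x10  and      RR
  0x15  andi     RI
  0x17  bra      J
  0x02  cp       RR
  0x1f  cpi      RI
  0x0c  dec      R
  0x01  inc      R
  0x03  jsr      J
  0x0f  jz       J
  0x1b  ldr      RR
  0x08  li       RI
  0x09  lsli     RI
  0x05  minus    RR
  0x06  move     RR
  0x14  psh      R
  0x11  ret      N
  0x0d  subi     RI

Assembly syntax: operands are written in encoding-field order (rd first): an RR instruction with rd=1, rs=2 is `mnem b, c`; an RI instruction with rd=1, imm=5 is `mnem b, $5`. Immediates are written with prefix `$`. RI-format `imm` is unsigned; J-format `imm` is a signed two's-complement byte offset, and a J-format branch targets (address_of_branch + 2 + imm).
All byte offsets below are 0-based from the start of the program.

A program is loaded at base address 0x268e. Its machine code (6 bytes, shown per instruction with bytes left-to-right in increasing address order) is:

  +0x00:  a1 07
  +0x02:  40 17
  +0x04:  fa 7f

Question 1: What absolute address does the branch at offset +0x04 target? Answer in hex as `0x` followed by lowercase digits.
@+04  little-endian(fa 7f) = 0x7ffa
  opcode bits[15:11]=0xf: jz/J
  imm: (w>>0)&0x7ff=0x7fa (s11→-6) → $-6
  target = base 0x268e + off 0x04 + 2 + imm -6 = 0x268e

0x268e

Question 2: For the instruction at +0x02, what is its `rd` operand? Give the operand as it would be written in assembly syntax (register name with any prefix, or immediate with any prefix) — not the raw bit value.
@+02  little-endian(40 17) = 0x1740
  opcode bits[15:11]=0x2: cp/RR
  [10:8] rd=7 = m
  [7:5] rs=2 = c

m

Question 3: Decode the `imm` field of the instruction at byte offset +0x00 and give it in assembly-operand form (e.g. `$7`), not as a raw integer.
$161

off 0x00: read a1 07 as little → 0x07a1
  opcode bits[15:11]=0x0: adi/RI
  rd: (w>>8)&0x7=0x7 → m
  imm: (w>>0)&0xff=0xa1 → $161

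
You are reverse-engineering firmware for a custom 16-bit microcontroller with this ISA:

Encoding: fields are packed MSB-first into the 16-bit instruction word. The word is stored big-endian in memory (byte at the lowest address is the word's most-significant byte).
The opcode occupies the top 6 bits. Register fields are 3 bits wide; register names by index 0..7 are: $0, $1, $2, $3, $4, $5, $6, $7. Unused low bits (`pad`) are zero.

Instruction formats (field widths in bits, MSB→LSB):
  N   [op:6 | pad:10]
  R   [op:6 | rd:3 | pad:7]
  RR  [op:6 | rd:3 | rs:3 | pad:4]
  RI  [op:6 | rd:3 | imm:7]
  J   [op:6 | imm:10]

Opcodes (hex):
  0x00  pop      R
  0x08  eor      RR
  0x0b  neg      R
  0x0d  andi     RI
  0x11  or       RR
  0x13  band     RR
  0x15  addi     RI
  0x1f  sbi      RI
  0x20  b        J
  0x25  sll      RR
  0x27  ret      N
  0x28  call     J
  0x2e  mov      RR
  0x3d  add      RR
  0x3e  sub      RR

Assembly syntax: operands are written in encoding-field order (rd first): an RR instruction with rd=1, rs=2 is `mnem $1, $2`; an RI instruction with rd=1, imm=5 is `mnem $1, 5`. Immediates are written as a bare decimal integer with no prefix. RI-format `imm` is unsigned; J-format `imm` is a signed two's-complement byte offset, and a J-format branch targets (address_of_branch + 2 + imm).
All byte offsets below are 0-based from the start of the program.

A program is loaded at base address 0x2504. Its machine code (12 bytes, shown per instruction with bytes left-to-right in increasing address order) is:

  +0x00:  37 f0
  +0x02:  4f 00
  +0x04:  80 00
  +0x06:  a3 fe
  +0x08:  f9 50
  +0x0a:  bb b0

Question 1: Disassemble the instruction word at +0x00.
andi $7, 112

@+00  big-endian(37 f0) = 0x37f0
  opcode bits[15:10]=0xd: andi/RI
  rd@[9:7]=0x7 ⇒ $7
  imm@[6:0]=0x70 ⇒ 112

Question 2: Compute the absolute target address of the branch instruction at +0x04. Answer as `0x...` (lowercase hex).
0x250a

+0x04: 80 00 ⇒ word 0x8000 (big)
  op=0x8000>>10=0x20 ⇒ b (J)
  [9:0] imm=0 = 0
  target = base 0x2504 + off 0x04 + 2 + imm 0 = 0x250a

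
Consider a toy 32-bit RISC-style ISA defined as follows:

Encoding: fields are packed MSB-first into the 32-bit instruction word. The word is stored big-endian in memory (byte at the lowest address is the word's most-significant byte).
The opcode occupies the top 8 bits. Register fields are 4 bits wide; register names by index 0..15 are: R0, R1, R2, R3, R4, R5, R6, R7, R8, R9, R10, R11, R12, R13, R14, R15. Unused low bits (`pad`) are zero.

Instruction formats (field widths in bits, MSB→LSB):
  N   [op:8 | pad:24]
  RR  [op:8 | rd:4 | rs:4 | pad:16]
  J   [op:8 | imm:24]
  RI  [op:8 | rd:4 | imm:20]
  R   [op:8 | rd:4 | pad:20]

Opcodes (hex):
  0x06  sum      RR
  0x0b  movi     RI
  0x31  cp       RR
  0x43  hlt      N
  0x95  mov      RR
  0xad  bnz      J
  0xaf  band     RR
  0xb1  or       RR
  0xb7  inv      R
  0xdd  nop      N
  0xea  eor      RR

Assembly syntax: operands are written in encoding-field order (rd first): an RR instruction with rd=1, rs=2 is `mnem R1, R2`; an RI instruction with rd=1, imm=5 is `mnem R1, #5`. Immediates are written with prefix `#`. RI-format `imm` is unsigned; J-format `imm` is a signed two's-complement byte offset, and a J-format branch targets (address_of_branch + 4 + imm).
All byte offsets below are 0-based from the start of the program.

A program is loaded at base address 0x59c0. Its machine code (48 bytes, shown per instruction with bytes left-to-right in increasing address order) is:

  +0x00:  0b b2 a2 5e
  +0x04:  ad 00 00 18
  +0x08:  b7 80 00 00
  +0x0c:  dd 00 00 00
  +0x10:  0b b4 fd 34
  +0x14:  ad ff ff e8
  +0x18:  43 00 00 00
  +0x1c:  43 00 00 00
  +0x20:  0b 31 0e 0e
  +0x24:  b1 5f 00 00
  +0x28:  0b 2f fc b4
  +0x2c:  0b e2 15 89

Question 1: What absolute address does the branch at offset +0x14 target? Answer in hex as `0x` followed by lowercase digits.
0x59c0

[14] ad ff ff e8 → 0xadffffe8
  opcode bits[31:24]=0xad: bnz/J
  [23:0] imm=16777192 (s24→-24) = #-24
  target = base 0x59c0 + off 0x14 + 4 + imm -24 = 0x59c0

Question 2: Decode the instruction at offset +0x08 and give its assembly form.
off 0x08: read b7 80 00 00 as big → 0xb7800000
  top 8b → 0xb7 → inv [R]
  [23:20] rd=8 = R8

inv R8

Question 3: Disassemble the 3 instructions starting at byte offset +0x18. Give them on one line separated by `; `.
[18] 43 00 00 00 → 0x43000000
  opcode bits[31:24]=0x43: hlt/N
[1c] 43 00 00 00 → 0x43000000
  opcode bits[31:24]=0x43: hlt/N
[20] 0b 31 0e 0e → 0x0b310e0e
  opcode bits[31:24]=0xb: movi/RI
  [23:20] rd=3 = R3
  [19:0] imm=69134 = #69134

hlt; hlt; movi R3, #69134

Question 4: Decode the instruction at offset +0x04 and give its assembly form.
bnz #24

+0x04: ad 00 00 18 ⇒ word 0xad000018 (big)
  opcode bits[31:24]=0xad: bnz/J
  imm@[23:0]=0x18 ⇒ #24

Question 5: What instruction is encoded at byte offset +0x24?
or R5, R15

+0x24: b1 5f 00 00 ⇒ word 0xb15f0000 (big)
  op=0xb15f0000>>24=0xb1 ⇒ or (RR)
  rd@[23:20]=0x5 ⇒ R5
  rs@[19:16]=0xf ⇒ R15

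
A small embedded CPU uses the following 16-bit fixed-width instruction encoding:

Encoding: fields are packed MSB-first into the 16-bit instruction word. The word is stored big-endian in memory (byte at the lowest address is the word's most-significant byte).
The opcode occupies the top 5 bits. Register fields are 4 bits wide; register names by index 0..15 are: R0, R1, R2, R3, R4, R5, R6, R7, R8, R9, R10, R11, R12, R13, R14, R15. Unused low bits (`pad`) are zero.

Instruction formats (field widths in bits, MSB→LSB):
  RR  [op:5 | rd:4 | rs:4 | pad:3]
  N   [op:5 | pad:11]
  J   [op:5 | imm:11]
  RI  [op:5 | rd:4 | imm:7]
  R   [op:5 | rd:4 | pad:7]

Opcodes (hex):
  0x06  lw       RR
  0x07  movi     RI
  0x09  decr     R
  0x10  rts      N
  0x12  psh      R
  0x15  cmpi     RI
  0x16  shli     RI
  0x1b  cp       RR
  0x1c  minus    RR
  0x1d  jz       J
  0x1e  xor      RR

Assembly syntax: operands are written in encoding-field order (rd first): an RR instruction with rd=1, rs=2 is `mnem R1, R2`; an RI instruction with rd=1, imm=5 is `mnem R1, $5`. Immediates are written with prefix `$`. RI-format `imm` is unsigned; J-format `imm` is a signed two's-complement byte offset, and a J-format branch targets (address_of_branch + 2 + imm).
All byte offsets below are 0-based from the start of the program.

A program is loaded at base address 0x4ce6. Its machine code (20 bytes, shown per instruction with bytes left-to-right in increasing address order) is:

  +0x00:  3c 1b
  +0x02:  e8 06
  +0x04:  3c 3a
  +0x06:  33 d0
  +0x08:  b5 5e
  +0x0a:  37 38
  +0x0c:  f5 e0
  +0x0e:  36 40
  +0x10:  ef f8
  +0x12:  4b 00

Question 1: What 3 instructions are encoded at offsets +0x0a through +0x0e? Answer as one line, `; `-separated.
lw R14, R7; xor R11, R12; lw R12, R8

+0x0a: 37 38 ⇒ word 0x3738 (big)
  top 5b → 0x6 → lw [RR]
  rd: (w>>7)&0xf=0xe → R14
  rs: (w>>3)&0xf=0x7 → R7
+0x0c: f5 e0 ⇒ word 0xf5e0 (big)
  top 5b → 0x1e → xor [RR]
  rd: (w>>7)&0xf=0xb → R11
  rs: (w>>3)&0xf=0xc → R12
+0x0e: 36 40 ⇒ word 0x3640 (big)
  top 5b → 0x6 → lw [RR]
  rd: (w>>7)&0xf=0xc → R12
  rs: (w>>3)&0xf=0x8 → R8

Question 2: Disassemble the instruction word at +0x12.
decr R6

@+12  big-endian(4b 00) = 0x4b00
  top 5b → 0x9 → decr [R]
  rd: (w>>7)&0xf=0x6 → R6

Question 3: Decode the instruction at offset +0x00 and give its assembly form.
movi R8, $27

off 0x00: read 3c 1b as big → 0x3c1b
  op=0x3c1b>>11=0x7 ⇒ movi (RI)
  rd: (w>>7)&0xf=0x8 → R8
  imm: (w>>0)&0x7f=0x1b → $27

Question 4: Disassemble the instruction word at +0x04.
movi R8, $58

+0x04: 3c 3a ⇒ word 0x3c3a (big)
  op=0x3c3a>>11=0x7 ⇒ movi (RI)
  rd@[10:7]=0x8 ⇒ R8
  imm@[6:0]=0x3a ⇒ $58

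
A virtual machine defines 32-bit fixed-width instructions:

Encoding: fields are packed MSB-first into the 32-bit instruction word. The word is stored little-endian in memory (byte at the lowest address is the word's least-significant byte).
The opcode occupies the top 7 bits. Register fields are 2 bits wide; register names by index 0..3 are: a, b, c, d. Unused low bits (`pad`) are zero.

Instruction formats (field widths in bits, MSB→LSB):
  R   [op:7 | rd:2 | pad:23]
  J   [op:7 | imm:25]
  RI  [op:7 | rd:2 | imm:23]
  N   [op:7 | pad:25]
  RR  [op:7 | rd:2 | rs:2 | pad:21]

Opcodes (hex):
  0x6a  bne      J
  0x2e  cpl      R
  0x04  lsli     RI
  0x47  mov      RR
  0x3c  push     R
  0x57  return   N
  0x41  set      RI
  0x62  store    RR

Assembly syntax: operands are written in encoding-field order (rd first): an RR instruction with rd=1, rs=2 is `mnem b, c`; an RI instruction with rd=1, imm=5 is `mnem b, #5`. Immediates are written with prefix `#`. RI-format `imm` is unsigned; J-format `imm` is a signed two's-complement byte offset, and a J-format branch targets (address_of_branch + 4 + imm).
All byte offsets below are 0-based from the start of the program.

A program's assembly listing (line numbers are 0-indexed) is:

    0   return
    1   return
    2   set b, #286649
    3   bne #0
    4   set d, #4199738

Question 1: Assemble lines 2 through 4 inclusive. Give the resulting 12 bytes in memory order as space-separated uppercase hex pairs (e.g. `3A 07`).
line 2 (set): pack op=0x41:7|rd=1:2|imm=286649:23 = 0x82845fb9; little→ b9 5f 84 82
line 3 (bne): pack op=0x6a:7|imm=0:25 = 0xd4000000; little→ 00 00 00 d4
line 4 (set): pack op=0x41:7|rd=3:2|imm=4199738:23 = 0x83c0153a; little→ 3a 15 c0 83

B9 5F 84 82 00 00 00 D4 3A 15 C0 83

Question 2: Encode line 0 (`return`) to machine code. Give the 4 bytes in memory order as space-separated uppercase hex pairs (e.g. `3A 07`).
L0: return op=0x57:7|pad=0:25 ⇒ 0xae000000 ⇒ little 00 00 00 ae

00 00 00 AE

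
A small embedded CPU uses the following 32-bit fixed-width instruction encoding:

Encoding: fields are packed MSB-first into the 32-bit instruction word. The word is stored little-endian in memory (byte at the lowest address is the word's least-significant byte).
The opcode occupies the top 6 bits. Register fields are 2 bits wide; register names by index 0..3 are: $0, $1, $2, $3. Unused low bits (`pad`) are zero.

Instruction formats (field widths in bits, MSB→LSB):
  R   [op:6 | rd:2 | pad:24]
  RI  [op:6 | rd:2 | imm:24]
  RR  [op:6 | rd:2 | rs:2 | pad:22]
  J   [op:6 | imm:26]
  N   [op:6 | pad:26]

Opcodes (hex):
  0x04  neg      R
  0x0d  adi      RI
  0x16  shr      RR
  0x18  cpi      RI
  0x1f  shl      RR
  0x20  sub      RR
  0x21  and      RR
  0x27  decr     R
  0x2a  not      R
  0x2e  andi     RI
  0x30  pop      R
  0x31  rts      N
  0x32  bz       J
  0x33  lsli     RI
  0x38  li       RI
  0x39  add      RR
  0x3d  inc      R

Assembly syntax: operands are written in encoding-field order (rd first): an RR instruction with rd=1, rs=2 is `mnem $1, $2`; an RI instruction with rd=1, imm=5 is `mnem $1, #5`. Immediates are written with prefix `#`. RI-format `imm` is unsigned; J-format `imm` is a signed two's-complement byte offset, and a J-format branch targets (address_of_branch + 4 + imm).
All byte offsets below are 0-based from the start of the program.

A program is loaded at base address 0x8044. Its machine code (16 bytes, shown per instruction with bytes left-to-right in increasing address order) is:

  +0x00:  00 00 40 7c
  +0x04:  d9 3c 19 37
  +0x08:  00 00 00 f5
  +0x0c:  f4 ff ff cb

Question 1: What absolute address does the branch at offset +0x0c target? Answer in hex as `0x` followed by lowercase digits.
0x8048

+0x0c: f4 ff ff cb ⇒ word 0xcbfffff4 (little)
  opcode bits[31:26]=0x32: bz/J
  imm: (w>>0)&0x3ffffff=0x3fffff4 (s26→-12) → #-12
  target = base 0x8044 + off 0x0c + 4 + imm -12 = 0x8048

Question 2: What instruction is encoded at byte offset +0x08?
[08] 00 00 00 f5 → 0xf5000000
  opcode bits[31:26]=0x3d: inc/R
  rd: (w>>24)&0x3=0x1 → $1

inc $1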